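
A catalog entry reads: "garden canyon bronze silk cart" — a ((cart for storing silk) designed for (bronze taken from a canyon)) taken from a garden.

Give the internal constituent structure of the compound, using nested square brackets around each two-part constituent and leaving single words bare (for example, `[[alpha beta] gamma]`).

[garden [[canyon bronze] [silk cart]]]

The outermost head in the paraphrase is "cart" (specifically "canyon bronze silk cart"), modified by "garden".
Within "canyon bronze silk cart", the head is "cart" (specifically "silk cart") and the modifier is "canyon bronze".
Within "canyon bronze", the head is "bronze" and the modifier is "canyon".
Within "silk cart", the head is "cart" and the modifier is "silk".
So the structure is [garden [[canyon bronze] [silk cart]]].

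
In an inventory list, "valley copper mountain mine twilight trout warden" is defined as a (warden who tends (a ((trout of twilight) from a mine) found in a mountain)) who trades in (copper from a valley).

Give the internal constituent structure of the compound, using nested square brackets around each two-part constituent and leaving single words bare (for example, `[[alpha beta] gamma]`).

The outermost head in the paraphrase is "warden" (specifically "mountain mine twilight trout warden"), modified by "valley copper".
Inside "valley copper": head "copper", modifier "valley".
Inside "mountain mine twilight trout warden": head "warden", modifier "mountain mine twilight trout".
Inside "mountain mine twilight trout": head "trout" (specifically "mine twilight trout"), modifier "mountain".
Inside "mine twilight trout": head "trout" (specifically "twilight trout"), modifier "mine".
Inside "twilight trout": head "trout", modifier "twilight".
So the structure is [[valley copper] [[mountain [mine [twilight trout]]] warden]].

[[valley copper] [[mountain [mine [twilight trout]]] warden]]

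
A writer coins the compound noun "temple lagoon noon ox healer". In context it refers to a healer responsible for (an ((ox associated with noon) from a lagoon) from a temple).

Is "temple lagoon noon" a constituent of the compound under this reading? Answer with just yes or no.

no

The top-level split is [temple lagoon noon ox] [healer]; the full structure is [[temple [lagoon [noon ox]]] healer].
"temple lagoon noon" straddles a constituent boundary, so it is not a single unit.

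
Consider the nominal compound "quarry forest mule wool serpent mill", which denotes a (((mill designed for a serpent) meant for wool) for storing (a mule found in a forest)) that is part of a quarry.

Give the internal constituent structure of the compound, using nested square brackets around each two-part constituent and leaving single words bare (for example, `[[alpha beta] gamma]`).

Overall it is a kind of mill (specifically "forest mule wool serpent mill"); the modifier is "quarry".
"forest mule wool serpent mill" → head "mill" (specifically "wool serpent mill"), modifier "forest mule".
"forest mule" → head "mule", modifier "forest".
"wool serpent mill" → head "mill" (specifically "serpent mill"), modifier "wool".
"serpent mill" → head "mill", modifier "serpent".
So the structure is [quarry [[forest mule] [wool [serpent mill]]]].

[quarry [[forest mule] [wool [serpent mill]]]]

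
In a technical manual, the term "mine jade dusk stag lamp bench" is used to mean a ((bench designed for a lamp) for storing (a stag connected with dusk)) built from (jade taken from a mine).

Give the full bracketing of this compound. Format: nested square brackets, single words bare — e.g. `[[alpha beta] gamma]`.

The outermost head in the paraphrase is "bench" (specifically "dusk stag lamp bench"), modified by "mine jade".
Within "mine jade", the head is "jade" and the modifier is "mine".
Within "dusk stag lamp bench", the head is "bench" (specifically "lamp bench") and the modifier is "dusk stag".
Within "dusk stag", the head is "stag" and the modifier is "dusk".
Within "lamp bench", the head is "bench" and the modifier is "lamp".
Assembled: [[mine jade] [[dusk stag] [lamp bench]]].

[[mine jade] [[dusk stag] [lamp bench]]]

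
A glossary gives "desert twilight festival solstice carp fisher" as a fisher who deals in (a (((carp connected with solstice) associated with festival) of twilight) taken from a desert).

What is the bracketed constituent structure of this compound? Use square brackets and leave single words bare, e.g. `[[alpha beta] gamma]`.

[[desert [twilight [festival [solstice carp]]]] fisher]

Overall it is a kind of fisher; the modifier is "desert twilight festival solstice carp".
Inside "desert twilight festival solstice carp": head "carp" (specifically "twilight festival solstice carp"), modifier "desert".
Inside "twilight festival solstice carp": head "carp" (specifically "festival solstice carp"), modifier "twilight".
Inside "festival solstice carp": head "carp" (specifically "solstice carp"), modifier "festival".
Inside "solstice carp": head "carp", modifier "solstice".
Putting it together: [[desert [twilight [festival [solstice carp]]]] fisher].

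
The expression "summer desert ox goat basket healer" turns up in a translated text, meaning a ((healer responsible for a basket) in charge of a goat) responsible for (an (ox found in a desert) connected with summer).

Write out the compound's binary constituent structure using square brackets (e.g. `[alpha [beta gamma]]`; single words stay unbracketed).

At the top level: head "healer" (specifically "goat basket healer"); modifier "summer desert ox".
"summer desert ox" → head "ox" (specifically "desert ox"), modifier "summer".
"desert ox" → head "ox", modifier "desert".
"goat basket healer" → head "healer" (specifically "basket healer"), modifier "goat".
"basket healer" → head "healer", modifier "basket".
Putting it together: [[summer [desert ox]] [goat [basket healer]]].

[[summer [desert ox]] [goat [basket healer]]]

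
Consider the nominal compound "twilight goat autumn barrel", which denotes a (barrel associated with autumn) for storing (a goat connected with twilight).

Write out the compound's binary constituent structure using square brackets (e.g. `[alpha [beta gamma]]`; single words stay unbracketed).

[[twilight goat] [autumn barrel]]

Whole compound: head "barrel" (specifically "autumn barrel"), modifier "twilight goat".
Within "twilight goat", the head is "goat" and the modifier is "twilight".
Within "autumn barrel", the head is "barrel" and the modifier is "autumn".
So the structure is [[twilight goat] [autumn barrel]].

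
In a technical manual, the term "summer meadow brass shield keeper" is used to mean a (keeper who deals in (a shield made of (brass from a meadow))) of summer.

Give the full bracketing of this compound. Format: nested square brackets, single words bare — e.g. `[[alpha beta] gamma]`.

[summer [[[meadow brass] shield] keeper]]

The outermost head in the paraphrase is "keeper" (specifically "meadow brass shield keeper"), modified by "summer".
Within "meadow brass shield keeper", the head is "keeper" and the modifier is "meadow brass shield".
Within "meadow brass shield", the head is "shield" and the modifier is "meadow brass".
Within "meadow brass", the head is "brass" and the modifier is "meadow".
Putting it together: [summer [[[meadow brass] shield] keeper]].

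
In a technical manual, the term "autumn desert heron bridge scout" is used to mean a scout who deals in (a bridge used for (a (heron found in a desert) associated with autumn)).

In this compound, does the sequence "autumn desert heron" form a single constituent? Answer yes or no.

yes

The paraphrase groups the words so that "autumn desert heron" is one unit: it corresponds to a single parenthesized sub-phrase.
The full structure is [[[autumn [desert heron]] bridge] scout], in which [autumn desert heron] is a constituent.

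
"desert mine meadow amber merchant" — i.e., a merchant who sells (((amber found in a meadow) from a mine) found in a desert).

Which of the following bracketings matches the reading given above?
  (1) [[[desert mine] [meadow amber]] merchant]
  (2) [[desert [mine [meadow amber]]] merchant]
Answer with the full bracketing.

[[desert [mine [meadow amber]]] merchant]

The paraphrase's head is the "merchant" part ("merchant"); its modifier is "desert mine meadow amber".
That top-level split, carried through the inner groups, gives [[desert [mine [meadow amber]]] merchant].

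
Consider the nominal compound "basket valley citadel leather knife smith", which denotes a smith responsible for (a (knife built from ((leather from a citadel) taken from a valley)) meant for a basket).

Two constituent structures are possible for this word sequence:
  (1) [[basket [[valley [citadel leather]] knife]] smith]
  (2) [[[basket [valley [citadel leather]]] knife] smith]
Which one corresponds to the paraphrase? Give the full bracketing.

The paraphrase's head is the "smith" part ("smith"); its modifier is "basket valley citadel leather knife".
That top-level split, carried through the inner groups, gives [[basket [[valley [citadel leather]] knife]] smith].

[[basket [[valley [citadel leather]] knife]] smith]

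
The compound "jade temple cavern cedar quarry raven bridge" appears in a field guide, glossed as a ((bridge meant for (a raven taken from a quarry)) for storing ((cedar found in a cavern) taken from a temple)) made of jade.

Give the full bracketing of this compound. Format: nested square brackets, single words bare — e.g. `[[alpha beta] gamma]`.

Whole compound: head "bridge" (specifically "temple cavern cedar quarry raven bridge"), modifier "jade".
Inside "temple cavern cedar quarry raven bridge": head "bridge" (specifically "quarry raven bridge"), modifier "temple cavern cedar".
Inside "temple cavern cedar": head "cedar" (specifically "cavern cedar"), modifier "temple".
Inside "cavern cedar": head "cedar", modifier "cavern".
Inside "quarry raven bridge": head "bridge", modifier "quarry raven".
Inside "quarry raven": head "raven", modifier "quarry".
Putting it together: [jade [[temple [cavern cedar]] [[quarry raven] bridge]]].

[jade [[temple [cavern cedar]] [[quarry raven] bridge]]]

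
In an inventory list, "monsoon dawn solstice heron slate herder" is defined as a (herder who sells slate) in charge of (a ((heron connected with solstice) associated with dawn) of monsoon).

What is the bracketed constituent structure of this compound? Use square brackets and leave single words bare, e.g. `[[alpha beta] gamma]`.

The outermost head in the paraphrase is "herder" (specifically "slate herder"), modified by "monsoon dawn solstice heron".
Within "monsoon dawn solstice heron", the head is "heron" (specifically "dawn solstice heron") and the modifier is "monsoon".
Within "dawn solstice heron", the head is "heron" (specifically "solstice heron") and the modifier is "dawn".
Within "solstice heron", the head is "heron" and the modifier is "solstice".
Within "slate herder", the head is "herder" and the modifier is "slate".
Assembled: [[monsoon [dawn [solstice heron]]] [slate herder]].

[[monsoon [dawn [solstice heron]]] [slate herder]]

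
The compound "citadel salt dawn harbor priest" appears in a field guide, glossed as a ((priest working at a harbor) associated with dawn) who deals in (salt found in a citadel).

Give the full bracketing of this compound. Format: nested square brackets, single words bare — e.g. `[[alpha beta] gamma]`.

At the top level: head "priest" (specifically "dawn harbor priest"); modifier "citadel salt".
Within "citadel salt", the head is "salt" and the modifier is "citadel".
Within "dawn harbor priest", the head is "priest" (specifically "harbor priest") and the modifier is "dawn".
Within "harbor priest", the head is "priest" and the modifier is "harbor".
Assembled: [[citadel salt] [dawn [harbor priest]]].

[[citadel salt] [dawn [harbor priest]]]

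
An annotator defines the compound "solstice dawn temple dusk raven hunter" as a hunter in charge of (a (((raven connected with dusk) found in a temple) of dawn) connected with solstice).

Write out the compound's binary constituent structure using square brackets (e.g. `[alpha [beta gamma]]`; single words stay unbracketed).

[[solstice [dawn [temple [dusk raven]]]] hunter]

Whole compound: head "hunter", modifier "solstice dawn temple dusk raven".
"solstice dawn temple dusk raven" → head "raven" (specifically "dawn temple dusk raven"), modifier "solstice".
"dawn temple dusk raven" → head "raven" (specifically "temple dusk raven"), modifier "dawn".
"temple dusk raven" → head "raven" (specifically "dusk raven"), modifier "temple".
"dusk raven" → head "raven", modifier "dusk".
Assembled: [[solstice [dawn [temple [dusk raven]]]] hunter].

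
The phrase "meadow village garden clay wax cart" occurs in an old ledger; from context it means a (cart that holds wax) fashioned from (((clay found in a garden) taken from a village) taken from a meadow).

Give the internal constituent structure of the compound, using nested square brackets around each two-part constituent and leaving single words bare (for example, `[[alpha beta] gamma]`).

At the top level: head "cart" (specifically "wax cart"); modifier "meadow village garden clay".
Within "meadow village garden clay", the head is "clay" (specifically "village garden clay") and the modifier is "meadow".
Within "village garden clay", the head is "clay" (specifically "garden clay") and the modifier is "village".
Within "garden clay", the head is "clay" and the modifier is "garden".
Within "wax cart", the head is "cart" and the modifier is "wax".
So the structure is [[meadow [village [garden clay]]] [wax cart]].

[[meadow [village [garden clay]]] [wax cart]]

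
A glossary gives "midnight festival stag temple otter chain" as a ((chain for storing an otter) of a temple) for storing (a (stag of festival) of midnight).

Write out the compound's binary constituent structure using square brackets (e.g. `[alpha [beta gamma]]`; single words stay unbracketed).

[[midnight [festival stag]] [temple [otter chain]]]

At the top level: head "chain" (specifically "temple otter chain"); modifier "midnight festival stag".
Inside "midnight festival stag": head "stag" (specifically "festival stag"), modifier "midnight".
Inside "festival stag": head "stag", modifier "festival".
Inside "temple otter chain": head "chain" (specifically "otter chain"), modifier "temple".
Inside "otter chain": head "chain", modifier "otter".
Assembled: [[midnight [festival stag]] [temple [otter chain]]].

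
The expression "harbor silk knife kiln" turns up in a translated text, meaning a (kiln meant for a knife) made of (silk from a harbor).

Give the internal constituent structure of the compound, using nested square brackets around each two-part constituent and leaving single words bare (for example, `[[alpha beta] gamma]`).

At the top level: head "kiln" (specifically "knife kiln"); modifier "harbor silk".
Within "harbor silk", the head is "silk" and the modifier is "harbor".
Within "knife kiln", the head is "kiln" and the modifier is "knife".
Assembled: [[harbor silk] [knife kiln]].

[[harbor silk] [knife kiln]]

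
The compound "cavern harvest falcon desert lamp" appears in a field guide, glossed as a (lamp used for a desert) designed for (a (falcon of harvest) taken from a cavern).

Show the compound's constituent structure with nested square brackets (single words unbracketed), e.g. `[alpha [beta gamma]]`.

[[cavern [harvest falcon]] [desert lamp]]

At the top level: head "lamp" (specifically "desert lamp"); modifier "cavern harvest falcon".
Within "cavern harvest falcon", the head is "falcon" (specifically "harvest falcon") and the modifier is "cavern".
Within "harvest falcon", the head is "falcon" and the modifier is "harvest".
Within "desert lamp", the head is "lamp" and the modifier is "desert".
Putting it together: [[cavern [harvest falcon]] [desert lamp]].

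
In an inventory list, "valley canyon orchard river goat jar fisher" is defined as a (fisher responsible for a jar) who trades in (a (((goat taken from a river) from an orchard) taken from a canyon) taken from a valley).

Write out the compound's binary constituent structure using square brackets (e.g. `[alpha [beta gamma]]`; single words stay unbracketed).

At the top level: head "fisher" (specifically "jar fisher"); modifier "valley canyon orchard river goat".
"valley canyon orchard river goat" → head "goat" (specifically "canyon orchard river goat"), modifier "valley".
"canyon orchard river goat" → head "goat" (specifically "orchard river goat"), modifier "canyon".
"orchard river goat" → head "goat" (specifically "river goat"), modifier "orchard".
"river goat" → head "goat", modifier "river".
"jar fisher" → head "fisher", modifier "jar".
So the structure is [[valley [canyon [orchard [river goat]]]] [jar fisher]].

[[valley [canyon [orchard [river goat]]]] [jar fisher]]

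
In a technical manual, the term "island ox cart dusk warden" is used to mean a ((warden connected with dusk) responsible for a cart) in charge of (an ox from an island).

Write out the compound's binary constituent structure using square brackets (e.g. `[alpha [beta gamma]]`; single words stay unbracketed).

Overall it is a kind of warden (specifically "cart dusk warden"); the modifier is "island ox".
"island ox" → head "ox", modifier "island".
"cart dusk warden" → head "warden" (specifically "dusk warden"), modifier "cart".
"dusk warden" → head "warden", modifier "dusk".
So the structure is [[island ox] [cart [dusk warden]]].

[[island ox] [cart [dusk warden]]]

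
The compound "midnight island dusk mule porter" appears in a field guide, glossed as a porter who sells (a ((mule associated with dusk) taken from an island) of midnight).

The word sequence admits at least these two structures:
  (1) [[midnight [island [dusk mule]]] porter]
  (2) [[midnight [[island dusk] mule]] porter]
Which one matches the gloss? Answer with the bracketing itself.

[[midnight [island [dusk mule]]] porter]

The paraphrase's head is the "porter" part ("porter"); its modifier is "midnight island dusk mule".
That top-level split, carried through the inner groups, gives [[midnight [island [dusk mule]]] porter].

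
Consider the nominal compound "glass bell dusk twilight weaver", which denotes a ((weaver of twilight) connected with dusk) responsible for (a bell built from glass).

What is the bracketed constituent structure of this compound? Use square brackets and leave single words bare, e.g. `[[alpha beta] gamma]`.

[[glass bell] [dusk [twilight weaver]]]

Whole compound: head "weaver" (specifically "dusk twilight weaver"), modifier "glass bell".
Inside "glass bell": head "bell", modifier "glass".
Inside "dusk twilight weaver": head "weaver" (specifically "twilight weaver"), modifier "dusk".
Inside "twilight weaver": head "weaver", modifier "twilight".
Assembled: [[glass bell] [dusk [twilight weaver]]].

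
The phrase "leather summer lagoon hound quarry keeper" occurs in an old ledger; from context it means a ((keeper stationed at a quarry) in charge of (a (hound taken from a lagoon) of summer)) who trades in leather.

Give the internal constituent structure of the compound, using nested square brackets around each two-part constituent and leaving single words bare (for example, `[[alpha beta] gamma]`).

[leather [[summer [lagoon hound]] [quarry keeper]]]

At the top level: head "keeper" (specifically "summer lagoon hound quarry keeper"); modifier "leather".
Inside "summer lagoon hound quarry keeper": head "keeper" (specifically "quarry keeper"), modifier "summer lagoon hound".
Inside "summer lagoon hound": head "hound" (specifically "lagoon hound"), modifier "summer".
Inside "lagoon hound": head "hound", modifier "lagoon".
Inside "quarry keeper": head "keeper", modifier "quarry".
So the structure is [leather [[summer [lagoon hound]] [quarry keeper]]].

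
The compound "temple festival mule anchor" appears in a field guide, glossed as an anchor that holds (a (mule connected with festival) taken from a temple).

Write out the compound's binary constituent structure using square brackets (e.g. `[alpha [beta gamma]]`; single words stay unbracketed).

Whole compound: head "anchor", modifier "temple festival mule".
Within "temple festival mule", the head is "mule" (specifically "festival mule") and the modifier is "temple".
Within "festival mule", the head is "mule" and the modifier is "festival".
Assembled: [[temple [festival mule]] anchor].

[[temple [festival mule]] anchor]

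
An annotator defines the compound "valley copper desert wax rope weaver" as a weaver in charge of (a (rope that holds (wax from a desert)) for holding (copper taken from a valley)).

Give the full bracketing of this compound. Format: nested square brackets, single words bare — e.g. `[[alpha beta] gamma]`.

[[[valley copper] [[desert wax] rope]] weaver]

The outermost head in the paraphrase is "weaver", modified by "valley copper desert wax rope".
Inside "valley copper desert wax rope": head "rope" (specifically "desert wax rope"), modifier "valley copper".
Inside "valley copper": head "copper", modifier "valley".
Inside "desert wax rope": head "rope", modifier "desert wax".
Inside "desert wax": head "wax", modifier "desert".
Putting it together: [[[valley copper] [[desert wax] rope]] weaver].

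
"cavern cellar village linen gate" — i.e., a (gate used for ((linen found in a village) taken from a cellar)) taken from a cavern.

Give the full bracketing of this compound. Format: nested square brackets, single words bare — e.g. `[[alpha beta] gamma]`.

[cavern [[cellar [village linen]] gate]]

Whole compound: head "gate" (specifically "cellar village linen gate"), modifier "cavern".
Within "cellar village linen gate", the head is "gate" and the modifier is "cellar village linen".
Within "cellar village linen", the head is "linen" (specifically "village linen") and the modifier is "cellar".
Within "village linen", the head is "linen" and the modifier is "village".
Putting it together: [cavern [[cellar [village linen]] gate]].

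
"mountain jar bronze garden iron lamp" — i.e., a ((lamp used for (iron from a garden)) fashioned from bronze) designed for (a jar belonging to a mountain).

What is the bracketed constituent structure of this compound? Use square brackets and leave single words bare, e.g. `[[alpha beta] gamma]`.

Overall it is a kind of lamp (specifically "bronze garden iron lamp"); the modifier is "mountain jar".
"mountain jar" → head "jar", modifier "mountain".
"bronze garden iron lamp" → head "lamp" (specifically "garden iron lamp"), modifier "bronze".
"garden iron lamp" → head "lamp", modifier "garden iron".
"garden iron" → head "iron", modifier "garden".
Putting it together: [[mountain jar] [bronze [[garden iron] lamp]]].

[[mountain jar] [bronze [[garden iron] lamp]]]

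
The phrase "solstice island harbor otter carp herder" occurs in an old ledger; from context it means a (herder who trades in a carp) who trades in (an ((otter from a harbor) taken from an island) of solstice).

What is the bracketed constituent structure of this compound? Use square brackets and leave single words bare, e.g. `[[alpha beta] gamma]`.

At the top level: head "herder" (specifically "carp herder"); modifier "solstice island harbor otter".
"solstice island harbor otter" → head "otter" (specifically "island harbor otter"), modifier "solstice".
"island harbor otter" → head "otter" (specifically "harbor otter"), modifier "island".
"harbor otter" → head "otter", modifier "harbor".
"carp herder" → head "herder", modifier "carp".
So the structure is [[solstice [island [harbor otter]]] [carp herder]].

[[solstice [island [harbor otter]]] [carp herder]]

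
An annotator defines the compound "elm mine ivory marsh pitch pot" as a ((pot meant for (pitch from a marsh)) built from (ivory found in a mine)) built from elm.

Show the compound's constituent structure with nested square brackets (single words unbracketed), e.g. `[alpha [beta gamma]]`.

Overall it is a kind of pot (specifically "mine ivory marsh pitch pot"); the modifier is "elm".
Inside "mine ivory marsh pitch pot": head "pot" (specifically "marsh pitch pot"), modifier "mine ivory".
Inside "mine ivory": head "ivory", modifier "mine".
Inside "marsh pitch pot": head "pot", modifier "marsh pitch".
Inside "marsh pitch": head "pitch", modifier "marsh".
So the structure is [elm [[mine ivory] [[marsh pitch] pot]]].

[elm [[mine ivory] [[marsh pitch] pot]]]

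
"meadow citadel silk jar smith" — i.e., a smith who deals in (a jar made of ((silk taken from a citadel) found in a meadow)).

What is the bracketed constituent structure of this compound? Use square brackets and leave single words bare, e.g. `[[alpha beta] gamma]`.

[[[meadow [citadel silk]] jar] smith]

At the top level: head "smith"; modifier "meadow citadel silk jar".
Inside "meadow citadel silk jar": head "jar", modifier "meadow citadel silk".
Inside "meadow citadel silk": head "silk" (specifically "citadel silk"), modifier "meadow".
Inside "citadel silk": head "silk", modifier "citadel".
Assembled: [[[meadow [citadel silk]] jar] smith].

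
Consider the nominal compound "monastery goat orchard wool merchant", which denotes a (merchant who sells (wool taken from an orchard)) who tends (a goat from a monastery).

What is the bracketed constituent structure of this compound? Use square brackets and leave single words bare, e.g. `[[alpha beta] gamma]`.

[[monastery goat] [[orchard wool] merchant]]

Overall it is a kind of merchant (specifically "orchard wool merchant"); the modifier is "monastery goat".
Inside "monastery goat": head "goat", modifier "monastery".
Inside "orchard wool merchant": head "merchant", modifier "orchard wool".
Inside "orchard wool": head "wool", modifier "orchard".
Assembled: [[monastery goat] [[orchard wool] merchant]].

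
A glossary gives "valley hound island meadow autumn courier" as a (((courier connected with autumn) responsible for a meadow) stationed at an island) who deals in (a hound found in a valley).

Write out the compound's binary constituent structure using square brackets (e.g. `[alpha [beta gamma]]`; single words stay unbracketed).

The outermost head in the paraphrase is "courier" (specifically "island meadow autumn courier"), modified by "valley hound".
"valley hound" → head "hound", modifier "valley".
"island meadow autumn courier" → head "courier" (specifically "meadow autumn courier"), modifier "island".
"meadow autumn courier" → head "courier" (specifically "autumn courier"), modifier "meadow".
"autumn courier" → head "courier", modifier "autumn".
So the structure is [[valley hound] [island [meadow [autumn courier]]]].

[[valley hound] [island [meadow [autumn courier]]]]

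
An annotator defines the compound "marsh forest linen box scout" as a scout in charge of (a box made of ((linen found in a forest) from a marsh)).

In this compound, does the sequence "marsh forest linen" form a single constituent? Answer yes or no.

yes

The paraphrase groups the words so that "marsh forest linen" is one unit: it corresponds to a single parenthesized sub-phrase.
The full structure is [[[marsh [forest linen]] box] scout], in which [marsh forest linen] is a constituent.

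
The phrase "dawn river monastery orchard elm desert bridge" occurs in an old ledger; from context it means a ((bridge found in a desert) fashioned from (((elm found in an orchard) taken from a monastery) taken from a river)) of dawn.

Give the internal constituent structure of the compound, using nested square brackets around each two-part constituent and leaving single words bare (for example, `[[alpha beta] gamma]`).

The outermost head in the paraphrase is "bridge" (specifically "river monastery orchard elm desert bridge"), modified by "dawn".
Inside "river monastery orchard elm desert bridge": head "bridge" (specifically "desert bridge"), modifier "river monastery orchard elm".
Inside "river monastery orchard elm": head "elm" (specifically "monastery orchard elm"), modifier "river".
Inside "monastery orchard elm": head "elm" (specifically "orchard elm"), modifier "monastery".
Inside "orchard elm": head "elm", modifier "orchard".
Inside "desert bridge": head "bridge", modifier "desert".
So the structure is [dawn [[river [monastery [orchard elm]]] [desert bridge]]].

[dawn [[river [monastery [orchard elm]]] [desert bridge]]]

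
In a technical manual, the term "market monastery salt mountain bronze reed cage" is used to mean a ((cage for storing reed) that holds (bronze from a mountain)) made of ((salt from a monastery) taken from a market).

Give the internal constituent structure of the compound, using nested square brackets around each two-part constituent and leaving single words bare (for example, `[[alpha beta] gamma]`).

Overall it is a kind of cage (specifically "mountain bronze reed cage"); the modifier is "market monastery salt".
Within "market monastery salt", the head is "salt" (specifically "monastery salt") and the modifier is "market".
Within "monastery salt", the head is "salt" and the modifier is "monastery".
Within "mountain bronze reed cage", the head is "cage" (specifically "reed cage") and the modifier is "mountain bronze".
Within "mountain bronze", the head is "bronze" and the modifier is "mountain".
Within "reed cage", the head is "cage" and the modifier is "reed".
So the structure is [[market [monastery salt]] [[mountain bronze] [reed cage]]].

[[market [monastery salt]] [[mountain bronze] [reed cage]]]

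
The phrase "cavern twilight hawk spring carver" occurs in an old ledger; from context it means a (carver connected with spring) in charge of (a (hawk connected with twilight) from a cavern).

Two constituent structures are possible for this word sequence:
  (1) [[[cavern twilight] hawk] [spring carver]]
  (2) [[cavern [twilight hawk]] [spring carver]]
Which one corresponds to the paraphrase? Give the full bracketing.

The paraphrase's head is the "carver" part ("spring carver"); its modifier is "cavern twilight hawk".
That top-level split, carried through the inner groups, gives [[cavern [twilight hawk]] [spring carver]].

[[cavern [twilight hawk]] [spring carver]]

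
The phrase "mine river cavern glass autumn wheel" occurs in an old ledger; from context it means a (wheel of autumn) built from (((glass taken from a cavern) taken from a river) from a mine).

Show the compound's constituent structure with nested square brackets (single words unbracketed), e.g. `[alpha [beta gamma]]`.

[[mine [river [cavern glass]]] [autumn wheel]]

Overall it is a kind of wheel (specifically "autumn wheel"); the modifier is "mine river cavern glass".
Inside "mine river cavern glass": head "glass" (specifically "river cavern glass"), modifier "mine".
Inside "river cavern glass": head "glass" (specifically "cavern glass"), modifier "river".
Inside "cavern glass": head "glass", modifier "cavern".
Inside "autumn wheel": head "wheel", modifier "autumn".
Assembled: [[mine [river [cavern glass]]] [autumn wheel]].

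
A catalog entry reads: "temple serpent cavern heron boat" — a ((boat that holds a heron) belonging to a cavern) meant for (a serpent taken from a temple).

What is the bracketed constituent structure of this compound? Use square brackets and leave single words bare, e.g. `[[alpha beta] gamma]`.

[[temple serpent] [cavern [heron boat]]]

Whole compound: head "boat" (specifically "cavern heron boat"), modifier "temple serpent".
Within "temple serpent", the head is "serpent" and the modifier is "temple".
Within "cavern heron boat", the head is "boat" (specifically "heron boat") and the modifier is "cavern".
Within "heron boat", the head is "boat" and the modifier is "heron".
So the structure is [[temple serpent] [cavern [heron boat]]].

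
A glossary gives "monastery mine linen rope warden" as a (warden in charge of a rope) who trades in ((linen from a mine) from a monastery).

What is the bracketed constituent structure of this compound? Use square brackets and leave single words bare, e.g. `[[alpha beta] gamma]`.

[[monastery [mine linen]] [rope warden]]

The outermost head in the paraphrase is "warden" (specifically "rope warden"), modified by "monastery mine linen".
Inside "monastery mine linen": head "linen" (specifically "mine linen"), modifier "monastery".
Inside "mine linen": head "linen", modifier "mine".
Inside "rope warden": head "warden", modifier "rope".
Putting it together: [[monastery [mine linen]] [rope warden]].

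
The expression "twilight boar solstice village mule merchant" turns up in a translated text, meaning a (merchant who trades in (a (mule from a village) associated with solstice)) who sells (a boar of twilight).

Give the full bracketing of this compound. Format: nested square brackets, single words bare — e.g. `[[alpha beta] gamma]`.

At the top level: head "merchant" (specifically "solstice village mule merchant"); modifier "twilight boar".
Within "twilight boar", the head is "boar" and the modifier is "twilight".
Within "solstice village mule merchant", the head is "merchant" and the modifier is "solstice village mule".
Within "solstice village mule", the head is "mule" (specifically "village mule") and the modifier is "solstice".
Within "village mule", the head is "mule" and the modifier is "village".
Assembled: [[twilight boar] [[solstice [village mule]] merchant]].

[[twilight boar] [[solstice [village mule]] merchant]]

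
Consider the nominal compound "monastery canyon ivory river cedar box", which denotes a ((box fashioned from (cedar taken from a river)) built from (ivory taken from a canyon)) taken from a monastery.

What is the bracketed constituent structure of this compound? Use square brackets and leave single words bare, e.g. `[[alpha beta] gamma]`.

[monastery [[canyon ivory] [[river cedar] box]]]

Whole compound: head "box" (specifically "canyon ivory river cedar box"), modifier "monastery".
Inside "canyon ivory river cedar box": head "box" (specifically "river cedar box"), modifier "canyon ivory".
Inside "canyon ivory": head "ivory", modifier "canyon".
Inside "river cedar box": head "box", modifier "river cedar".
Inside "river cedar": head "cedar", modifier "river".
So the structure is [monastery [[canyon ivory] [[river cedar] box]]].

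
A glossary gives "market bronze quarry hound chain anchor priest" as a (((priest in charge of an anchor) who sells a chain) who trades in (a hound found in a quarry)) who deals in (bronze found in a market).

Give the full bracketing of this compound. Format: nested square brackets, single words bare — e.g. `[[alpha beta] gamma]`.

The outermost head in the paraphrase is "priest" (specifically "quarry hound chain anchor priest"), modified by "market bronze".
"market bronze" → head "bronze", modifier "market".
"quarry hound chain anchor priest" → head "priest" (specifically "chain anchor priest"), modifier "quarry hound".
"quarry hound" → head "hound", modifier "quarry".
"chain anchor priest" → head "priest" (specifically "anchor priest"), modifier "chain".
"anchor priest" → head "priest", modifier "anchor".
Putting it together: [[market bronze] [[quarry hound] [chain [anchor priest]]]].

[[market bronze] [[quarry hound] [chain [anchor priest]]]]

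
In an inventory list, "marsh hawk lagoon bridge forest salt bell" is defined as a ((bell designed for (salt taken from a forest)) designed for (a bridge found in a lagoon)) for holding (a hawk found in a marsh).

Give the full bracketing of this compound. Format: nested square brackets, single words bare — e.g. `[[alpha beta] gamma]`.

[[marsh hawk] [[lagoon bridge] [[forest salt] bell]]]

At the top level: head "bell" (specifically "lagoon bridge forest salt bell"); modifier "marsh hawk".
Within "marsh hawk", the head is "hawk" and the modifier is "marsh".
Within "lagoon bridge forest salt bell", the head is "bell" (specifically "forest salt bell") and the modifier is "lagoon bridge".
Within "lagoon bridge", the head is "bridge" and the modifier is "lagoon".
Within "forest salt bell", the head is "bell" and the modifier is "forest salt".
Within "forest salt", the head is "salt" and the modifier is "forest".
So the structure is [[marsh hawk] [[lagoon bridge] [[forest salt] bell]]].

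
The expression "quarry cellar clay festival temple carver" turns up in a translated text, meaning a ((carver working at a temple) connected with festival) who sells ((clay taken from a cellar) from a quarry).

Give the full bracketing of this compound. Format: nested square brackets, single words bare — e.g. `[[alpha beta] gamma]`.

At the top level: head "carver" (specifically "festival temple carver"); modifier "quarry cellar clay".
Within "quarry cellar clay", the head is "clay" (specifically "cellar clay") and the modifier is "quarry".
Within "cellar clay", the head is "clay" and the modifier is "cellar".
Within "festival temple carver", the head is "carver" (specifically "temple carver") and the modifier is "festival".
Within "temple carver", the head is "carver" and the modifier is "temple".
Putting it together: [[quarry [cellar clay]] [festival [temple carver]]].

[[quarry [cellar clay]] [festival [temple carver]]]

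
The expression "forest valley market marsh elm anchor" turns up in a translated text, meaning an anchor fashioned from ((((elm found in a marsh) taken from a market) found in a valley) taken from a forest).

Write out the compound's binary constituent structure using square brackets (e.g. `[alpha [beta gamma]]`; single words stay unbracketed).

[[forest [valley [market [marsh elm]]]] anchor]

Whole compound: head "anchor", modifier "forest valley market marsh elm".
"forest valley market marsh elm" → head "elm" (specifically "valley market marsh elm"), modifier "forest".
"valley market marsh elm" → head "elm" (specifically "market marsh elm"), modifier "valley".
"market marsh elm" → head "elm" (specifically "marsh elm"), modifier "market".
"marsh elm" → head "elm", modifier "marsh".
So the structure is [[forest [valley [market [marsh elm]]]] anchor].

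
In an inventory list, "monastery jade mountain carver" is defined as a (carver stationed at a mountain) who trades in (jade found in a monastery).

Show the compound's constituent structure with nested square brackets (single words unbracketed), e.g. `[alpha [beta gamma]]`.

[[monastery jade] [mountain carver]]

Whole compound: head "carver" (specifically "mountain carver"), modifier "monastery jade".
Within "monastery jade", the head is "jade" and the modifier is "monastery".
Within "mountain carver", the head is "carver" and the modifier is "mountain".
Assembled: [[monastery jade] [mountain carver]].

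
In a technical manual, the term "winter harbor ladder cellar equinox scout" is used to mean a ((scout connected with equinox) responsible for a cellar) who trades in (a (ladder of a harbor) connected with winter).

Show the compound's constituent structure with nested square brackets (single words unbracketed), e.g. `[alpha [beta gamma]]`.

Overall it is a kind of scout (specifically "cellar equinox scout"); the modifier is "winter harbor ladder".
Within "winter harbor ladder", the head is "ladder" (specifically "harbor ladder") and the modifier is "winter".
Within "harbor ladder", the head is "ladder" and the modifier is "harbor".
Within "cellar equinox scout", the head is "scout" (specifically "equinox scout") and the modifier is "cellar".
Within "equinox scout", the head is "scout" and the modifier is "equinox".
So the structure is [[winter [harbor ladder]] [cellar [equinox scout]]].

[[winter [harbor ladder]] [cellar [equinox scout]]]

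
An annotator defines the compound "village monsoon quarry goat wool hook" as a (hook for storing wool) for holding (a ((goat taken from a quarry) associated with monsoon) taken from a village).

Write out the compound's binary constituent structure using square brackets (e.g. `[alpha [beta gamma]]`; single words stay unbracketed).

The outermost head in the paraphrase is "hook" (specifically "wool hook"), modified by "village monsoon quarry goat".
Within "village monsoon quarry goat", the head is "goat" (specifically "monsoon quarry goat") and the modifier is "village".
Within "monsoon quarry goat", the head is "goat" (specifically "quarry goat") and the modifier is "monsoon".
Within "quarry goat", the head is "goat" and the modifier is "quarry".
Within "wool hook", the head is "hook" and the modifier is "wool".
Putting it together: [[village [monsoon [quarry goat]]] [wool hook]].

[[village [monsoon [quarry goat]]] [wool hook]]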